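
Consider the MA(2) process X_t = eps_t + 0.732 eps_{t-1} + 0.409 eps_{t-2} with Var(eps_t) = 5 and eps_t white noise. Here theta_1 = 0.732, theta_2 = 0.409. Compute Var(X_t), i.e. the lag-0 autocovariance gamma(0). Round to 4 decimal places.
\gamma(0) = 8.5155

For an MA(q) process X_t = eps_t + sum_i theta_i eps_{t-i} with
Var(eps_t) = sigma^2, the variance is
  gamma(0) = sigma^2 * (1 + sum_i theta_i^2).
  sum_i theta_i^2 = (0.732)^2 + (0.409)^2 = 0.535824 + 0.167281 = 0.703105.
  gamma(0) = 5 * (1 + 0.703105) = 5 * 1.703105 = 8.515525, which rounds to 8.5155.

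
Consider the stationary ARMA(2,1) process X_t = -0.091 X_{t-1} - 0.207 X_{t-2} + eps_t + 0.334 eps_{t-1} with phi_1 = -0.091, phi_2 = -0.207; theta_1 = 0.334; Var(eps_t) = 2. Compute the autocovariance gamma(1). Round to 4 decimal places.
\gamma(1) = 0.3853

Multiply the model equation by X_{t-k} and take expectations. With theta_0 = psi_0 = 1 and psi_j the MA(infinity) weights, this gives
  gamma(k) - sum_i phi_i gamma(k-i) = c_k,
  c_k = sigma^2 * sum_{j=k..q} theta_j psi_{j-k}   (c_k = 0 for k > q),
using gamma(-m) = gamma(m).
psi-weights needed (psi_j = theta_j + sum_i phi_i psi_{j-i}):
  psi_1 = theta_1 + phi_1 = 0.334 + (-0.091) = 0.243
Right-hand sides:
  c_0 = sigma^2 (1 + theta_1 psi_1) = 2 * (1 + (0.334)(0.243)) = 2 * 1.081162 = 2.162324
  c_1 = sigma^2 theta_1 = 2 * (0.334) = 0.668
  c_2 = 0
Equations for k = 0, 1, 2 (AR order 2, c_2 = 0):
  (E0) gamma(0) = phi_1 gamma(1) + phi_2 gamma(2) + c_0
  (E1) gamma(1) = phi_1 gamma(0) + phi_2 gamma(1) + c_1
  (E2) gamma(2) = phi_1 gamma(1) + phi_2 gamma(0)
From (E1): gamma(1) = A gamma(0) + B with
  A = phi_1 / (1 - phi_2) = -0.091 / 1.207 = -0.075394,   B = c_1 / (1 - phi_2) = 0.668 / 1.207 = 0.553438.
Insert (E2) into (E0): gamma(0) (1 - phi_2^2) = phi_1 (1 + phi_2) gamma(1) + c_0.
  phi_1 (1 + phi_2) = (-0.091)(0.793) = -0.072163,   1 - phi_2^2 = 0.957151.
Replace gamma(1) by A gamma(0) + B and collect gamma(0):
  gamma(0) [0.957151 - (-0.072163)(-0.075394)] = (-0.072163)(0.553438) + 2.162324
  gamma(0) * 0.95171 = 2.122386
  gamma(0) = 2.122386 / 0.95171 = 2.230076.
  gamma(1) = A gamma(0) + B = (-0.075394)(2.230076) + (0.553438) = 0.385305.
Therefore gamma(1) = 0.3853 (to 4 decimal places).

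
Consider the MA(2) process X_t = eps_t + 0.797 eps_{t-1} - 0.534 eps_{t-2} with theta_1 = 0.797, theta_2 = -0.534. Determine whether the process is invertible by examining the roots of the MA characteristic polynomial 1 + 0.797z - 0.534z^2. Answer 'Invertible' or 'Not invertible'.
\text{Not invertible}

The MA(q) characteristic polynomial is P(z) = 1 + 0.797z - 0.534z^2.
Invertibility requires all roots to lie outside the unit circle, i.e. |z| > 1 for every root.
Set 1 + (0.797) z + (-0.534) z^2 = 0, i.e. a z^2 + b z + c = 0 with a = -0.534, b = 0.797, c = 1.
Discriminant D = b^2 - 4ac = (0.797)^2 - 4*(-0.534)*1 = 0.635209 - (-2.136) = 2.771209.
D >= 0, so the roots are real: z = (-b +/- sqrt(D)) / (2a) = (-0.797 +/- 1.664695) / (-1.068).
  z_1 = (-0.797 + 1.664695) / (-1.068) = -0.8124,   |z_1| = 0.8124.
  z_2 = (-0.797 - 1.664695) / (-1.068) = 2.305,   |z_2| = 2.305.
Moduli of all roots: 0.8124, 2.3050.
All moduli strictly greater than 1? No.
Verdict: Not invertible.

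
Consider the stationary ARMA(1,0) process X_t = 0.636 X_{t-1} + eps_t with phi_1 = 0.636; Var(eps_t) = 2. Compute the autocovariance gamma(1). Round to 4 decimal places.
\gamma(1) = 2.1360

Multiply the model equation by X_{t-k} and take expectations. With theta_0 = psi_0 = 1 and psi_j the MA(infinity) weights, this gives
  gamma(k) - sum_i phi_i gamma(k-i) = c_k,
  c_k = sigma^2 * sum_{j=k..q} theta_j psi_{j-k}   (c_k = 0 for k > q),
using gamma(-m) = gamma(m).
Pure AR (q = 0): c_0 = sigma^2 = 2, c_k = 0 for k >= 1.
Equations for k = 0 and k = 1 (AR order 1):
  gamma(0) = phi_1 gamma(1) + c_0
  gamma(1) = phi_1 gamma(0) + c_1
Substituting the second into the first: gamma(0) (1 - phi_1^2) = c_0 + phi_1 c_1, so
  gamma(0) = c_0 / (1 - phi_1^2) = 2 / (1 - (0.636)^2) = 2 / 0.595504 = 3.3585.
  gamma(1) = phi_1 gamma(0) = (0.636)(3.3585) = 2.136006.
Therefore gamma(1) = 2.1360 (to 4 decimal places).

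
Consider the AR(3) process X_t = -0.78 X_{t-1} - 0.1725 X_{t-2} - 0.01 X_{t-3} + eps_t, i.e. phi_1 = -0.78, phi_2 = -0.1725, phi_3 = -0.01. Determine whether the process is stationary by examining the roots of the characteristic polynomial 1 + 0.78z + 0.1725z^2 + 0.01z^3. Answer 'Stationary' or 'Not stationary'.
\text{Stationary}

The AR(p) characteristic polynomial is P(z) = 1 + 0.78z + 0.1725z^2 + 0.01z^3.
Stationarity requires all roots to lie outside the unit circle, i.e. |z| > 1 for every root.
Degree 3: look for a simple real root z0 first, then factor out (1 - z/z0) and solve the remaining quadratic.
Testing z0 = -4: P(-4) = 1 + (0.78)(-4) + (0.1725)(-4)^2 + (0.01)(-4)^3
  = 1 + (-3.12) + (2.76) + (-0.64) = 0.  So z_0 = -4 is a root, |z_0| = 4.
Divide out the factor (1 + 0.25 z) = (1 - z/z0) (since 1/z0 = -0.25):
  P(z) = (1 + 0.25 z)(1 + (0.53) z + (0.04) z^2)
  [check: z-coef 0.53 - (-0.25) = 0.78; z^2-coef 0.04 - (-0.25)(0.53) = 0.1725; z^3-coef -(-0.25)(0.04) = 0.01.]
Remaining roots from the quadratic factor 1 + (0.53) z + (0.04) z^2:
  Set 1 + (0.53) z + (0.04) z^2 = 0, i.e. a z^2 + b z + c = 0 with a = 0.04, b = 0.53, c = 1.
  Discriminant D = b^2 - 4ac = (0.53)^2 - 4*(0.04)*1 = 0.2809 - (0.16) = 0.1209.
  D >= 0, so the roots are real: z = (-b +/- sqrt(D)) / (2a) = (-0.53 +/- 0.347707) / (0.08).
    z_1 = (-0.53 + 0.347707) / (0.08) = -2.2787,   |z_1| = 2.2787.
    z_2 = (-0.53 - 0.347707) / (0.08) = -10.9713,   |z_2| = 10.9713.
Moduli of all roots: 4.0000, 2.2787, 10.9713.
All moduli strictly greater than 1? Yes.
Verdict: Stationary.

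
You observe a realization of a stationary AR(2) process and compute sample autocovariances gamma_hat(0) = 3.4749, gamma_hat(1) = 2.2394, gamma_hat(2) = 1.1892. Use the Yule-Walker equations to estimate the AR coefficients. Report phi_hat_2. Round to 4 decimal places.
\hat\phi_{2} = -0.1250

The Yule-Walker equations for an AR(p) process read, in matrix form,
  Gamma_p phi = r_p,   with   (Gamma_p)_{ij} = gamma(|i - j|),
                       (r_p)_i = gamma(i),   i,j = 1..p.
Substitute the sample gammas (Toeplitz matrix and right-hand side of size 2):
  Gamma_p = [[3.4749, 2.2394], [2.2394, 3.4749]]
  r_p     = [2.2394, 1.1892]
Written out:
  3.4749 phi_1 + 2.2394 phi_2 = 2.2394
  2.2394 phi_1 + 3.4749 phi_2 = 1.1892
Solve by Cramer's rule:
  det = gamma(0)^2 - gamma(1)^2 = (3.4749)^2 - (2.2394)^2 = 12.07493001 - 5.01491236 = 7.06001765
  phi_hat_1 = [gamma(1) gamma(0) - gamma(1) gamma(2)] / det = [(2.2394)(3.4749) - (2.2394)(1.1892)] / 7.06001765 = 5.11859658 / 7.06001765 = 0.725
  phi_hat_2 = [gamma(0) gamma(2) - gamma(1)^2] / det = [(3.4749)(1.1892) - (2.2394)^2] / 7.06001765 = -0.88256128 / 7.06001765 = -0.125
So phi_hat = [0.7250, -0.1250].
Therefore phi_hat_2 = -0.1250.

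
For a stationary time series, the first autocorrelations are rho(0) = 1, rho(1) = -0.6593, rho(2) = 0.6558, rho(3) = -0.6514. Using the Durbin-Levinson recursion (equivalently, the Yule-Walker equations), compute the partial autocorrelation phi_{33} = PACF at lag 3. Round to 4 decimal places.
\phi_{33} = -0.2721

The PACF at lag k is phi_{kk}, the last component of the solution
to the Yule-Walker system G_k phi = r_k where
  (G_k)_{ij} = rho(|i - j|), (r_k)_i = rho(i), i,j = 1..k.
Equivalently, Durbin-Levinson gives phi_{kk} iteratively:
  phi_{11} = rho(1)
  phi_{kk} = [rho(k) - sum_{j=1..k-1} phi_{k-1,j} rho(k-j)]
            / [1 - sum_{j=1..k-1} phi_{k-1,j} rho(j)],
  phi_{k,j} = phi_{k-1,j} - phi_{kk} phi_{k-1,k-j},  j = 1..k-1.
Step k = 1:
  phi_11 = rho(1) = -0.6593.
Step k = 2:
  phi_22 = [rho(2) - phi_11 rho(1)] / [1 - phi_11 rho(1)] = [0.6558 - (-0.6593)(-0.6593)] / [1 - (-0.6593)(-0.6593)]
         = 0.22112351 / 0.56532351 = 0.391145.
  Update: phi_21 = phi_11 - phi_22 phi_11 = -0.6593 - (0.391145)(-0.6593) = -0.401418.
Step k = 3:
  phi_33 = [rho(3) - phi_21 rho(2) - phi_22 rho(1)] / [1 - phi_21 rho(1) - phi_22 rho(2)]
    numerator   = -0.6514 - (-0.401418)(0.6558) - (0.391145)(-0.6593) = -0.13026809
    denominator = 1 - (-0.401418)(-0.6593) - (0.391145)(0.6558) = 0.47883214
  phi_33 = -0.13026809 / 0.47883214 = -0.2721.
Therefore phi_{33} = -0.2721.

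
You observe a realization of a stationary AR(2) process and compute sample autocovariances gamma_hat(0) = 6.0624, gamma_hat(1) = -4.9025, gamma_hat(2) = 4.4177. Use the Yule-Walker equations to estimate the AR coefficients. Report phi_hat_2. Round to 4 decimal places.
\hat\phi_{2} = 0.2160

The Yule-Walker equations for an AR(p) process read, in matrix form,
  Gamma_p phi = r_p,   with   (Gamma_p)_{ij} = gamma(|i - j|),
                       (r_p)_i = gamma(i),   i,j = 1..p.
Substitute the sample gammas (Toeplitz matrix and right-hand side of size 2):
  Gamma_p = [[6.0624, -4.9025], [-4.9025, 6.0624]]
  r_p     = [-4.9025, 4.4177]
Written out:
  6.0624 phi_1 - 4.9025 phi_2 = -4.9025
  -4.9025 phi_1 + 6.0624 phi_2 = 4.4177
Solve by Cramer's rule:
  det = gamma(0)^2 - gamma(1)^2 = (6.0624)^2 - (-4.9025)^2 = 36.75269376 - 24.03450625 = 12.71818751
  phi_hat_1 = [gamma(1) gamma(0) - gamma(1) gamma(2)] / det = [(-4.9025)(6.0624) - (-4.9025)(4.4177)] / 12.71818751 = -8.06314175 / 12.71818751 = -0.634
  phi_hat_2 = [gamma(0) gamma(2) - gamma(1)^2] / det = [(6.0624)(4.4177) - (-4.9025)^2] / 12.71818751 = 2.74735823 / 12.71818751 = 0.216
So phi_hat = [-0.6340, 0.2160].
Therefore phi_hat_2 = 0.2160.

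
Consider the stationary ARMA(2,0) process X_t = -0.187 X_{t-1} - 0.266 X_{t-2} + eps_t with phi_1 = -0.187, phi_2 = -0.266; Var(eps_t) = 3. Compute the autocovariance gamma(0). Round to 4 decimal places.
\gamma(0) = 3.3004

Multiply the model equation by X_{t-k} and take expectations. With theta_0 = psi_0 = 1 and psi_j the MA(infinity) weights, this gives
  gamma(k) - sum_i phi_i gamma(k-i) = c_k,
  c_k = sigma^2 * sum_{j=k..q} theta_j psi_{j-k}   (c_k = 0 for k > q),
using gamma(-m) = gamma(m).
Pure AR (q = 0): c_0 = sigma^2 = 3, c_k = 0 for k >= 1.
Equations for k = 0, 1, 2 (AR order 2, c_2 = 0):
  (E0) gamma(0) = phi_1 gamma(1) + phi_2 gamma(2) + c_0
  (E1) gamma(1) = phi_1 gamma(0) + phi_2 gamma(1) + c_1
  (E2) gamma(2) = phi_1 gamma(1) + phi_2 gamma(0)
From (E1): gamma(1) = A gamma(0) + B with
  A = phi_1 / (1 - phi_2) = -0.187 / 1.266 = -0.147709,   B = c_1 / (1 - phi_2) = 0 / 1.266 = 0.
Insert (E2) into (E0): gamma(0) (1 - phi_2^2) = phi_1 (1 + phi_2) gamma(1) + c_0.
  phi_1 (1 + phi_2) = (-0.187)(0.734) = -0.137258,   1 - phi_2^2 = 0.929244.
Replace gamma(1) by A gamma(0) + B and collect gamma(0):
  gamma(0) [0.929244 - (-0.137258)(-0.147709)] = c_0 = 3
  gamma(0) * 0.90897 = 3
  gamma(0) = 3 / 0.90897 = 3.30044.
Therefore gamma(0) = 3.3004 (to 4 decimal places).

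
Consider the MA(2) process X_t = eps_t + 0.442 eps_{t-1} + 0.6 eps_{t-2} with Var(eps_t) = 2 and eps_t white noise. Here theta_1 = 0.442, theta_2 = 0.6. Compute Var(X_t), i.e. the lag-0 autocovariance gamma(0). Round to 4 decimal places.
\gamma(0) = 3.1107

For an MA(q) process X_t = eps_t + sum_i theta_i eps_{t-i} with
Var(eps_t) = sigma^2, the variance is
  gamma(0) = sigma^2 * (1 + sum_i theta_i^2).
  sum_i theta_i^2 = (0.442)^2 + (0.6)^2 = 0.195364 + 0.36 = 0.555364.
  gamma(0) = 2 * (1 + 0.555364) = 2 * 1.555364 = 3.110728, which rounds to 3.1107.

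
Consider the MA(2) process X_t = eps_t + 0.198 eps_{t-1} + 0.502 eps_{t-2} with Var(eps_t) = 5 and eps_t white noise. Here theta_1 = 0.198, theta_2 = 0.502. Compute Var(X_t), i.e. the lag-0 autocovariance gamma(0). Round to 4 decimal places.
\gamma(0) = 6.4560

For an MA(q) process X_t = eps_t + sum_i theta_i eps_{t-i} with
Var(eps_t) = sigma^2, the variance is
  gamma(0) = sigma^2 * (1 + sum_i theta_i^2).
  sum_i theta_i^2 = (0.198)^2 + (0.502)^2 = 0.039204 + 0.252004 = 0.291208.
  gamma(0) = 5 * (1 + 0.291208) = 5 * 1.291208 = 6.45604, which rounds to 6.4560.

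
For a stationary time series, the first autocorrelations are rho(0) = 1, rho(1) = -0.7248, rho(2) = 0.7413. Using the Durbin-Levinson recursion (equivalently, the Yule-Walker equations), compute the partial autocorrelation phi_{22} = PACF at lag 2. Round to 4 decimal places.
\phi_{22} = 0.4550

The PACF at lag k is phi_{kk}, the last component of the solution
to the Yule-Walker system G_k phi = r_k where
  (G_k)_{ij} = rho(|i - j|), (r_k)_i = rho(i), i,j = 1..k.
Equivalently, Durbin-Levinson gives phi_{kk} iteratively:
  phi_{11} = rho(1)
  phi_{kk} = [rho(k) - sum_{j=1..k-1} phi_{k-1,j} rho(k-j)]
            / [1 - sum_{j=1..k-1} phi_{k-1,j} rho(j)],
  phi_{k,j} = phi_{k-1,j} - phi_{kk} phi_{k-1,k-j},  j = 1..k-1.
Step k = 1:
  phi_11 = rho(1) = -0.7248.
Step k = 2:
  phi_22 = [rho(2) - phi_11 rho(1)] / [1 - phi_11 rho(1)] = [0.7413 - (-0.7248)(-0.7248)] / [1 - (-0.7248)(-0.7248)]
         = 0.21596496 / 0.47466496 = 0.455.
Therefore phi_{22} = 0.4550.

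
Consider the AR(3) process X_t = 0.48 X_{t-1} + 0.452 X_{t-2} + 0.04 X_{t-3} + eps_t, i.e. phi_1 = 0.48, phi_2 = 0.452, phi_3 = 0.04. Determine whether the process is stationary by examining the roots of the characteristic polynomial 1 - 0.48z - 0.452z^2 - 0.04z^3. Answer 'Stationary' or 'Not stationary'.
\text{Stationary}

The AR(p) characteristic polynomial is P(z) = 1 - 0.48z - 0.452z^2 - 0.04z^3.
Stationarity requires all roots to lie outside the unit circle, i.e. |z| > 1 for every root.
Degree 3: look for a simple real root z0 first, then factor out (1 - z/z0) and solve the remaining quadratic.
Testing z0 = -2.5: P(-2.5) = 1 + (-0.48)(-2.5) + (-0.452)(-2.5)^2 + (-0.04)(-2.5)^3
  = 1 + (1.2) + (-2.825) + (0.625) = 0.  So z_0 = -2.5 is a root, |z_0| = 2.5.
Divide out the factor (1 + 0.4 z) = (1 - z/z0) (since 1/z0 = -0.4):
  P(z) = (1 + 0.4 z)(1 + (-0.88) z + (-0.1) z^2)
  [check: z-coef -0.88 - (-0.4) = -0.48; z^2-coef -0.1 - (-0.4)(-0.88) = -0.452; z^3-coef -(-0.4)(-0.1) = -0.04.]
Remaining roots from the quadratic factor 1 + (-0.88) z + (-0.1) z^2:
  Set 1 + (-0.88) z + (-0.1) z^2 = 0, i.e. a z^2 + b z + c = 0 with a = -0.1, b = -0.88, c = 1.
  Discriminant D = b^2 - 4ac = (-0.88)^2 - 4*(-0.1)*1 = 0.7744 - (-0.4) = 1.1744.
  D >= 0, so the roots are real: z = (-b +/- sqrt(D)) / (2a) = (0.88 +/- 1.083697) / (-0.2).
    z_1 = (0.88 + 1.083697) / (-0.2) = -9.8185,   |z_1| = 9.8185.
    z_2 = (0.88 - 1.083697) / (-0.2) = 1.0185,   |z_2| = 1.0185.
Moduli of all roots: 2.5000, 9.8185, 1.0185.
All moduli strictly greater than 1? Yes.
Verdict: Stationary.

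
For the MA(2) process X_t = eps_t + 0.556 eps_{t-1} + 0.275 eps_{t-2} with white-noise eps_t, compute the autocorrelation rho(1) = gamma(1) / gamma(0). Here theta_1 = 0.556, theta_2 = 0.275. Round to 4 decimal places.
\rho(1) = 0.5119

For an MA(q) process with theta_0 = 1, the autocovariance is
  gamma(k) = sigma^2 * sum_{i=0..q-k} theta_i * theta_{i+k},
and rho(k) = gamma(k) / gamma(0). Sigma^2 cancels.
  numerator   = (1)*(0.556) + (0.556)*(0.275) = 0.7089.
  denominator = (1)^2 + (0.556)^2 + (0.275)^2 = 1.384761.
  rho(1) = 0.7089 / 1.384761 = 0.5119.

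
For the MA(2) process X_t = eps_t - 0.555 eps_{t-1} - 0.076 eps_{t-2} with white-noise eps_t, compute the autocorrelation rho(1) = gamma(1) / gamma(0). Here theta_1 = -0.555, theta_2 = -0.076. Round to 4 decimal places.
\rho(1) = -0.3903

For an MA(q) process with theta_0 = 1, the autocovariance is
  gamma(k) = sigma^2 * sum_{i=0..q-k} theta_i * theta_{i+k},
and rho(k) = gamma(k) / gamma(0). Sigma^2 cancels.
  numerator   = (1)*(-0.555) + (-0.555)*(-0.076) = -0.51282.
  denominator = (1)^2 + (-0.555)^2 + (-0.076)^2 = 1.313801.
  rho(1) = -0.51282 / 1.313801 = -0.3903.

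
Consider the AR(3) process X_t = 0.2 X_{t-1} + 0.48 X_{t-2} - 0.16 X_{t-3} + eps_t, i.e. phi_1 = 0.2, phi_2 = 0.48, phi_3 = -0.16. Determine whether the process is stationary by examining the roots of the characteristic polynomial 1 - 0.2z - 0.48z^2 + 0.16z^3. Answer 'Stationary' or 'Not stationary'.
\text{Stationary}

The AR(p) characteristic polynomial is P(z) = 1 - 0.2z - 0.48z^2 + 0.16z^3.
Stationarity requires all roots to lie outside the unit circle, i.e. |z| > 1 for every root.
Degree 3: look for a simple real root z0 first, then factor out (1 - z/z0) and solve the remaining quadratic.
Testing z0 = 2.5: P(2.5) = 1 + (-0.2)(2.5) + (-0.48)(2.5)^2 + (0.16)(2.5)^3
  = 1 + (-0.5) + (-3) + (2.5) = 0.  So z_0 = 2.5 is a root, |z_0| = 2.5.
Divide out the factor (1 - 0.4 z) = (1 - z/z0) (since 1/z0 = 0.4):
  P(z) = (1 - 0.4 z)(1 + (0.2) z + (-0.4) z^2)
  [check: z-coef 0.2 - (0.4) = -0.2; z^2-coef -0.4 - (0.4)(0.2) = -0.48; z^3-coef -(0.4)(-0.4) = 0.16.]
Remaining roots from the quadratic factor 1 + (0.2) z + (-0.4) z^2:
  Set 1 + (0.2) z + (-0.4) z^2 = 0, i.e. a z^2 + b z + c = 0 with a = -0.4, b = 0.2, c = 1.
  Discriminant D = b^2 - 4ac = (0.2)^2 - 4*(-0.4)*1 = 0.04 - (-1.6) = 1.64.
  D >= 0, so the roots are real: z = (-b +/- sqrt(D)) / (2a) = (-0.2 +/- 1.280625) / (-0.8).
    z_1 = (-0.2 + 1.280625) / (-0.8) = -1.3508,   |z_1| = 1.3508.
    z_2 = (-0.2 - 1.280625) / (-0.8) = 1.8508,   |z_2| = 1.8508.
Moduli of all roots: 2.5000, 1.3508, 1.8508.
All moduli strictly greater than 1? Yes.
Verdict: Stationary.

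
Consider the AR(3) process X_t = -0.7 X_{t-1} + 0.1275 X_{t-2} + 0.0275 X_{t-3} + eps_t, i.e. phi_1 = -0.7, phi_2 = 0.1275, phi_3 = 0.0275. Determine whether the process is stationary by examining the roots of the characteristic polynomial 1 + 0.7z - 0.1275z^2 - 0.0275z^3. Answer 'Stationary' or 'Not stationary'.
\text{Stationary}

The AR(p) characteristic polynomial is P(z) = 1 + 0.7z - 0.1275z^2 - 0.0275z^3.
Stationarity requires all roots to lie outside the unit circle, i.e. |z| > 1 for every root.
Degree 3: look for a simple real root z0 first, then factor out (1 - z/z0) and solve the remaining quadratic.
Testing z0 = 4: P(4) = 1 + (0.7)(4) + (-0.1275)(4)^2 + (-0.0275)(4)^3
  = 1 + (2.8) + (-2.04) + (-1.76) = 0.  So z_0 = 4 is a root, |z_0| = 4.
Divide out the factor (1 - 0.25 z) = (1 - z/z0) (since 1/z0 = 0.25):
  P(z) = (1 - 0.25 z)(1 + (0.95) z + (0.11) z^2)
  [check: z-coef 0.95 - (0.25) = 0.7; z^2-coef 0.11 - (0.25)(0.95) = -0.1275; z^3-coef -(0.25)(0.11) = -0.0275.]
Remaining roots from the quadratic factor 1 + (0.95) z + (0.11) z^2:
  Set 1 + (0.95) z + (0.11) z^2 = 0, i.e. a z^2 + b z + c = 0 with a = 0.11, b = 0.95, c = 1.
  Discriminant D = b^2 - 4ac = (0.95)^2 - 4*(0.11)*1 = 0.9025 - (0.44) = 0.4625.
  D >= 0, so the roots are real: z = (-b +/- sqrt(D)) / (2a) = (-0.95 +/- 0.680074) / (0.22).
    z_1 = (-0.95 + 0.680074) / (0.22) = -1.2269,   |z_1| = 1.2269.
    z_2 = (-0.95 - 0.680074) / (0.22) = -7.4094,   |z_2| = 7.4094.
Moduli of all roots: 4.0000, 1.2269, 7.4094.
All moduli strictly greater than 1? Yes.
Verdict: Stationary.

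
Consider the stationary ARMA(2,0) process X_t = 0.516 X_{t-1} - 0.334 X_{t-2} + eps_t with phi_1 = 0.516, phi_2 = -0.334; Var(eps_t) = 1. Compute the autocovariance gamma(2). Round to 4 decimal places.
\gamma(2) = -0.1779

Multiply the model equation by X_{t-k} and take expectations. With theta_0 = psi_0 = 1 and psi_j the MA(infinity) weights, this gives
  gamma(k) - sum_i phi_i gamma(k-i) = c_k,
  c_k = sigma^2 * sum_{j=k..q} theta_j psi_{j-k}   (c_k = 0 for k > q),
using gamma(-m) = gamma(m).
Pure AR (q = 0): c_0 = sigma^2 = 1, c_k = 0 for k >= 1.
Equations for k = 0, 1, 2 (AR order 2, c_2 = 0):
  (E0) gamma(0) = phi_1 gamma(1) + phi_2 gamma(2) + c_0
  (E1) gamma(1) = phi_1 gamma(0) + phi_2 gamma(1) + c_1
  (E2) gamma(2) = phi_1 gamma(1) + phi_2 gamma(0)
From (E1): gamma(1) = A gamma(0) + B with
  A = phi_1 / (1 - phi_2) = 0.516 / 1.334 = 0.386807,   B = c_1 / (1 - phi_2) = 0 / 1.334 = 0.
Insert (E2) into (E0): gamma(0) (1 - phi_2^2) = phi_1 (1 + phi_2) gamma(1) + c_0.
  phi_1 (1 + phi_2) = (0.516)(0.666) = 0.343656,   1 - phi_2^2 = 0.888444.
Replace gamma(1) by A gamma(0) + B and collect gamma(0):
  gamma(0) [0.888444 - (0.343656)(0.386807)] = c_0 = 1
  gamma(0) * 0.755516 = 1
  gamma(0) = 1 / 0.755516 = 1.323599.
  gamma(1) = A gamma(0) = (0.386807)(1.323599) = 0.511977.
  gamma(2) = phi_1 gamma(1) + phi_2 gamma(0) = (0.516)(0.511977) + (-0.334)(1.323599) = -0.177902.
Therefore gamma(2) = -0.1779 (to 4 decimal places).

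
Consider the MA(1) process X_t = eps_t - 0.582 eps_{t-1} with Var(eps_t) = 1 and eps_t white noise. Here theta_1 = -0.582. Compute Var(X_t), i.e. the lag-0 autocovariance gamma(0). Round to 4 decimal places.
\gamma(0) = 1.3387

For an MA(q) process X_t = eps_t + sum_i theta_i eps_{t-i} with
Var(eps_t) = sigma^2, the variance is
  gamma(0) = sigma^2 * (1 + sum_i theta_i^2).
  sum_i theta_i^2 = (-0.582)^2 = 0.338724.
  gamma(0) = 1 * (1 + 0.338724) = 1 * 1.338724 = 1.338724, which rounds to 1.3387.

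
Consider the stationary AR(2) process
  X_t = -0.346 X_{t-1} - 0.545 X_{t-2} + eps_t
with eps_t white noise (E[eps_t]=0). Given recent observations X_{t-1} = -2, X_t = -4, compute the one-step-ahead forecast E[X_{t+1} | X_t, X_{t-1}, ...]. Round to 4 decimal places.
E[X_{t+1} \mid \mathcal F_t] = 2.4740

For an AR(p) model X_t = c + sum_i phi_i X_{t-i} + eps_t, the
one-step-ahead conditional mean is
  E[X_{t+1} | X_t, ...] = c + sum_i phi_i X_{t+1-i}.
Substitute known values:
  E[X_{t+1} | ...] = (-0.346) * (-4) + (-0.545) * (-2)
                   = 2.4740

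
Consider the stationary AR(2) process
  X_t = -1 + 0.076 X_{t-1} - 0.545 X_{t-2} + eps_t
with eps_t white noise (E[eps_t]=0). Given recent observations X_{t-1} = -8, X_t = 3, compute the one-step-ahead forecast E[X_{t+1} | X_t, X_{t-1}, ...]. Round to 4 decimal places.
E[X_{t+1} \mid \mathcal F_t] = 3.5880

For an AR(p) model X_t = c + sum_i phi_i X_{t-i} + eps_t, the
one-step-ahead conditional mean is
  E[X_{t+1} | X_t, ...] = c + sum_i phi_i X_{t+1-i}.
Substitute known values:
  E[X_{t+1} | ...] = -1 + (0.076) * (3) + (-0.545) * (-8)
                   = 3.5880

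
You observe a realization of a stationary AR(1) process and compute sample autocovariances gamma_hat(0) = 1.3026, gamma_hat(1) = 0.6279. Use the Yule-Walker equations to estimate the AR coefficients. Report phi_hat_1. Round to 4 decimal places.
\hat\phi_{1} = 0.4820

The Yule-Walker equations for an AR(p) process read, in matrix form,
  Gamma_p phi = r_p,   with   (Gamma_p)_{ij} = gamma(|i - j|),
                       (r_p)_i = gamma(i),   i,j = 1..p.
Substitute the sample gammas (Toeplitz matrix and right-hand side of size 1):
  Gamma_p = [[1.3026]]
  r_p     = [0.6279]
With p = 1 this is the single equation gamma(0) phi_1 = gamma(1):
  phi_hat_1 = gamma(1) / gamma(0) = 0.6279 / 1.3026 = 0.4820.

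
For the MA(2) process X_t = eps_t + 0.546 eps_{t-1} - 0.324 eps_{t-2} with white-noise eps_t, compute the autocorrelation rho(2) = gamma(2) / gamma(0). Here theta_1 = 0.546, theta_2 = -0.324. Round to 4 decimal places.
\rho(2) = -0.2309

For an MA(q) process with theta_0 = 1, the autocovariance is
  gamma(k) = sigma^2 * sum_{i=0..q-k} theta_i * theta_{i+k},
and rho(k) = gamma(k) / gamma(0). Sigma^2 cancels.
  numerator   = (1)*(-0.324) = -0.324.
  denominator = (1)^2 + (0.546)^2 + (-0.324)^2 = 1.403092.
  rho(2) = -0.324 / 1.403092 = -0.2309.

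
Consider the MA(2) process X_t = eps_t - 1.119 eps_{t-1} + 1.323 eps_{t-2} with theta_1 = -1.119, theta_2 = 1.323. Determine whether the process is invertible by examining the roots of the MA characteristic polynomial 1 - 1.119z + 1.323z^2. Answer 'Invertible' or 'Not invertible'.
\text{Not invertible}

The MA(q) characteristic polynomial is P(z) = 1 - 1.119z + 1.323z^2.
Invertibility requires all roots to lie outside the unit circle, i.e. |z| > 1 for every root.
Set 1 + (-1.119) z + (1.323) z^2 = 0, i.e. a z^2 + b z + c = 0 with a = 1.323, b = -1.119, c = 1.
Discriminant D = b^2 - 4ac = (-1.119)^2 - 4*(1.323)*1 = 1.252161 - (5.292) = -4.039839.
D < 0, so the roots are the complex-conjugate pair z = (-b +/- i sqrt(-D)) / (2a) = 0.4229 +/- 0.7596i.
For a conjugate pair |z|^2 = z * conj(z) = (product of roots) = c/a = 1/(1.323) = 0.755858, so |z| = sqrt(0.755858) = 0.8694 for both roots.
Moduli of all roots: 0.8694, 0.8694.
All moduli strictly greater than 1? No.
Verdict: Not invertible.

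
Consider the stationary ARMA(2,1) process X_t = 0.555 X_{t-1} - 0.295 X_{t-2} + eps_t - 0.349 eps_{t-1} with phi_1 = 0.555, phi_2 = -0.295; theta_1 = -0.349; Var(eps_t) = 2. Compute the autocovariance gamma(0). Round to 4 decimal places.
\gamma(0) = 2.2076

Multiply the model equation by X_{t-k} and take expectations. With theta_0 = psi_0 = 1 and psi_j the MA(infinity) weights, this gives
  gamma(k) - sum_i phi_i gamma(k-i) = c_k,
  c_k = sigma^2 * sum_{j=k..q} theta_j psi_{j-k}   (c_k = 0 for k > q),
using gamma(-m) = gamma(m).
psi-weights needed (psi_j = theta_j + sum_i phi_i psi_{j-i}):
  psi_1 = theta_1 + phi_1 = -0.349 + (0.555) = 0.206
Right-hand sides:
  c_0 = sigma^2 (1 + theta_1 psi_1) = 2 * (1 + (-0.349)(0.206)) = 2 * 0.928106 = 1.856212
  c_1 = sigma^2 theta_1 = 2 * (-0.349) = -0.698
  c_2 = 0
Equations for k = 0, 1, 2 (AR order 2, c_2 = 0):
  (E0) gamma(0) = phi_1 gamma(1) + phi_2 gamma(2) + c_0
  (E1) gamma(1) = phi_1 gamma(0) + phi_2 gamma(1) + c_1
  (E2) gamma(2) = phi_1 gamma(1) + phi_2 gamma(0)
From (E1): gamma(1) = A gamma(0) + B with
  A = phi_1 / (1 - phi_2) = 0.555 / 1.295 = 0.428571,   B = c_1 / (1 - phi_2) = -0.698 / 1.295 = -0.538996.
Insert (E2) into (E0): gamma(0) (1 - phi_2^2) = phi_1 (1 + phi_2) gamma(1) + c_0.
  phi_1 (1 + phi_2) = (0.555)(0.705) = 0.391275,   1 - phi_2^2 = 0.912975.
Replace gamma(1) by A gamma(0) + B and collect gamma(0):
  gamma(0) [0.912975 - (0.391275)(0.428571)] = (0.391275)(-0.538996) + 1.856212
  gamma(0) * 0.745286 = 1.645316
  gamma(0) = 1.645316 / 0.745286 = 2.207632.
Therefore gamma(0) = 2.2076 (to 4 decimal places).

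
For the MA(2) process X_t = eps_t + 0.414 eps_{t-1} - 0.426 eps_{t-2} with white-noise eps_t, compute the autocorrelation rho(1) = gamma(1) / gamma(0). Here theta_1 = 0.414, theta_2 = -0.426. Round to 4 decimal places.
\rho(1) = 0.1757

For an MA(q) process with theta_0 = 1, the autocovariance is
  gamma(k) = sigma^2 * sum_{i=0..q-k} theta_i * theta_{i+k},
and rho(k) = gamma(k) / gamma(0). Sigma^2 cancels.
  numerator   = (1)*(0.414) + (0.414)*(-0.426) = 0.237636.
  denominator = (1)^2 + (0.414)^2 + (-0.426)^2 = 1.352872.
  rho(1) = 0.237636 / 1.352872 = 0.1757.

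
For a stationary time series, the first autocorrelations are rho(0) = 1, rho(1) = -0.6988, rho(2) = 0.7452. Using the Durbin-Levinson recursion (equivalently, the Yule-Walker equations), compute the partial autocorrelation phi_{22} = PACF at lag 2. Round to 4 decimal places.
\phi_{22} = 0.5020

The PACF at lag k is phi_{kk}, the last component of the solution
to the Yule-Walker system G_k phi = r_k where
  (G_k)_{ij} = rho(|i - j|), (r_k)_i = rho(i), i,j = 1..k.
Equivalently, Durbin-Levinson gives phi_{kk} iteratively:
  phi_{11} = rho(1)
  phi_{kk} = [rho(k) - sum_{j=1..k-1} phi_{k-1,j} rho(k-j)]
            / [1 - sum_{j=1..k-1} phi_{k-1,j} rho(j)],
  phi_{k,j} = phi_{k-1,j} - phi_{kk} phi_{k-1,k-j},  j = 1..k-1.
Step k = 1:
  phi_11 = rho(1) = -0.6988.
Step k = 2:
  phi_22 = [rho(2) - phi_11 rho(1)] / [1 - phi_11 rho(1)] = [0.7452 - (-0.6988)(-0.6988)] / [1 - (-0.6988)(-0.6988)]
         = 0.25687856 / 0.51167856 = 0.502.
Therefore phi_{22} = 0.5020.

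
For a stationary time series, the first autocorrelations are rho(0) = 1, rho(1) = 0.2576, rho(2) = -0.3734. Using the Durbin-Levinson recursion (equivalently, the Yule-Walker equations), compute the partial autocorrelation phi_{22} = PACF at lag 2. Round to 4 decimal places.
\phi_{22} = -0.4710

The PACF at lag k is phi_{kk}, the last component of the solution
to the Yule-Walker system G_k phi = r_k where
  (G_k)_{ij} = rho(|i - j|), (r_k)_i = rho(i), i,j = 1..k.
Equivalently, Durbin-Levinson gives phi_{kk} iteratively:
  phi_{11} = rho(1)
  phi_{kk} = [rho(k) - sum_{j=1..k-1} phi_{k-1,j} rho(k-j)]
            / [1 - sum_{j=1..k-1} phi_{k-1,j} rho(j)],
  phi_{k,j} = phi_{k-1,j} - phi_{kk} phi_{k-1,k-j},  j = 1..k-1.
Step k = 1:
  phi_11 = rho(1) = 0.2576.
Step k = 2:
  phi_22 = [rho(2) - phi_11 rho(1)] / [1 - phi_11 rho(1)] = [-0.3734 - (0.2576)(0.2576)] / [1 - (0.2576)(0.2576)]
         = -0.43975776 / 0.93364224 = -0.471.
Therefore phi_{22} = -0.4710.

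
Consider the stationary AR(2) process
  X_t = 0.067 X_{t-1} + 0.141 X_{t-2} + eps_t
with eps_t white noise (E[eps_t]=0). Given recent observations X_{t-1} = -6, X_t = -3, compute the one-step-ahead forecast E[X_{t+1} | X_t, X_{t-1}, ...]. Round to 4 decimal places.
E[X_{t+1} \mid \mathcal F_t] = -1.0470

For an AR(p) model X_t = c + sum_i phi_i X_{t-i} + eps_t, the
one-step-ahead conditional mean is
  E[X_{t+1} | X_t, ...] = c + sum_i phi_i X_{t+1-i}.
Substitute known values:
  E[X_{t+1} | ...] = (0.067) * (-3) + (0.141) * (-6)
                   = -1.0470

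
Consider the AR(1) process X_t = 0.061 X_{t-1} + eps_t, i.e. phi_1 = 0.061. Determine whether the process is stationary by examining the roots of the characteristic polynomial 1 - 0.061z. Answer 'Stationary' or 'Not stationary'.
\text{Stationary}

The AR(p) characteristic polynomial is P(z) = 1 - 0.061z.
Stationarity requires all roots to lie outside the unit circle, i.e. |z| > 1 for every root.
This is linear in z: 1 + (-0.061) z = 0  =>  z = -1/(-0.061) = 16.393443,  |z| = 16.393443.
Moduli of all roots: 16.3934.
All moduli strictly greater than 1? Yes.
Verdict: Stationary.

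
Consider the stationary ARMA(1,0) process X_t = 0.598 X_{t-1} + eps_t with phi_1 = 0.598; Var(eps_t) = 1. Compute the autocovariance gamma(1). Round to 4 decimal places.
\gamma(1) = 0.9309

Multiply the model equation by X_{t-k} and take expectations. With theta_0 = psi_0 = 1 and psi_j the MA(infinity) weights, this gives
  gamma(k) - sum_i phi_i gamma(k-i) = c_k,
  c_k = sigma^2 * sum_{j=k..q} theta_j psi_{j-k}   (c_k = 0 for k > q),
using gamma(-m) = gamma(m).
Pure AR (q = 0): c_0 = sigma^2 = 1, c_k = 0 for k >= 1.
Equations for k = 0 and k = 1 (AR order 1):
  gamma(0) = phi_1 gamma(1) + c_0
  gamma(1) = phi_1 gamma(0) + c_1
Substituting the second into the first: gamma(0) (1 - phi_1^2) = c_0 + phi_1 c_1, so
  gamma(0) = c_0 / (1 - phi_1^2) = 1 / (1 - (0.598)^2) = 1 / 0.642396 = 1.556672.
  gamma(1) = phi_1 gamma(0) = (0.598)(1.556672) = 0.93089.
Therefore gamma(1) = 0.9309 (to 4 decimal places).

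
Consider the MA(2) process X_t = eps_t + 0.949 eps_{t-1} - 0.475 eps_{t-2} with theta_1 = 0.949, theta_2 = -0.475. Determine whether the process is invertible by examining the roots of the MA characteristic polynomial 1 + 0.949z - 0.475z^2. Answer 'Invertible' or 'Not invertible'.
\text{Not invertible}

The MA(q) characteristic polynomial is P(z) = 1 + 0.949z - 0.475z^2.
Invertibility requires all roots to lie outside the unit circle, i.e. |z| > 1 for every root.
Set 1 + (0.949) z + (-0.475) z^2 = 0, i.e. a z^2 + b z + c = 0 with a = -0.475, b = 0.949, c = 1.
Discriminant D = b^2 - 4ac = (0.949)^2 - 4*(-0.475)*1 = 0.900601 - (-1.9) = 2.800601.
D >= 0, so the roots are real: z = (-b +/- sqrt(D)) / (2a) = (-0.949 +/- 1.6735) / (-0.95).
  z_1 = (-0.949 + 1.6735) / (-0.95) = -0.7626,   |z_1| = 0.7626.
  z_2 = (-0.949 - 1.6735) / (-0.95) = 2.7605,   |z_2| = 2.7605.
Moduli of all roots: 0.7626, 2.7605.
All moduli strictly greater than 1? No.
Verdict: Not invertible.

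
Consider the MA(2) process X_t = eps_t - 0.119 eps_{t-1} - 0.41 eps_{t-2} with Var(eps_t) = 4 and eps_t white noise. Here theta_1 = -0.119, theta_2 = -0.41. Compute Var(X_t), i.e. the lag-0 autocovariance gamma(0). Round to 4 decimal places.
\gamma(0) = 4.7290

For an MA(q) process X_t = eps_t + sum_i theta_i eps_{t-i} with
Var(eps_t) = sigma^2, the variance is
  gamma(0) = sigma^2 * (1 + sum_i theta_i^2).
  sum_i theta_i^2 = (-0.119)^2 + (-0.41)^2 = 0.014161 + 0.1681 = 0.182261.
  gamma(0) = 4 * (1 + 0.182261) = 4 * 1.182261 = 4.729044, which rounds to 4.7290.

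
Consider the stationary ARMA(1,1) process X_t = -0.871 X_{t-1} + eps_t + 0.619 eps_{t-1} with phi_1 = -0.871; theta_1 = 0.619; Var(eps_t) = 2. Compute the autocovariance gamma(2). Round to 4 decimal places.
\gamma(2) = 0.8382

Multiply the model equation by X_{t-k} and take expectations. With theta_0 = psi_0 = 1 and psi_j the MA(infinity) weights, this gives
  gamma(k) - sum_i phi_i gamma(k-i) = c_k,
  c_k = sigma^2 * sum_{j=k..q} theta_j psi_{j-k}   (c_k = 0 for k > q),
using gamma(-m) = gamma(m).
psi-weights needed (psi_j = theta_j + sum_i phi_i psi_{j-i}):
  psi_1 = theta_1 + phi_1 = 0.619 + (-0.871) = -0.252
Right-hand sides:
  c_0 = sigma^2 (1 + theta_1 psi_1) = 2 * (1 + (0.619)(-0.252)) = 2 * 0.844012 = 1.688024
  c_1 = sigma^2 theta_1 = 2 * (0.619) = 1.238
  c_2 = 0
Equations for k = 0 and k = 1 (AR order 1):
  gamma(0) = phi_1 gamma(1) + c_0
  gamma(1) = phi_1 gamma(0) + c_1
Substituting the second into the first: gamma(0) (1 - phi_1^2) = c_0 + phi_1 c_1, so
  gamma(0) = (c_0 + phi_1 c_1) / (1 - phi_1^2) = (1.688024 + (-0.871)(1.238)) / (1 - (-0.871)^2) = 0.609726 / 0.241359 = 2.52622.
  gamma(1) = phi_1 gamma(0) + c_1 = (-0.871)(2.52622) + (1.238) = -0.962338.
For k = 2 (> q): gamma(2) = phi_1 gamma(1) = (-0.871)(-0.962338) = 0.838196.
Therefore gamma(2) = 0.8382 (to 4 decimal places).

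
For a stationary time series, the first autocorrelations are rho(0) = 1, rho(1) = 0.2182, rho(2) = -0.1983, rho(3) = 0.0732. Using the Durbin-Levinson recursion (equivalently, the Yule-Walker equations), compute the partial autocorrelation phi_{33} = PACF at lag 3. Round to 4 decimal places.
\phi_{33} = 0.2070

The PACF at lag k is phi_{kk}, the last component of the solution
to the Yule-Walker system G_k phi = r_k where
  (G_k)_{ij} = rho(|i - j|), (r_k)_i = rho(i), i,j = 1..k.
Equivalently, Durbin-Levinson gives phi_{kk} iteratively:
  phi_{11} = rho(1)
  phi_{kk} = [rho(k) - sum_{j=1..k-1} phi_{k-1,j} rho(k-j)]
            / [1 - sum_{j=1..k-1} phi_{k-1,j} rho(j)],
  phi_{k,j} = phi_{k-1,j} - phi_{kk} phi_{k-1,k-j},  j = 1..k-1.
Step k = 1:
  phi_11 = rho(1) = 0.2182.
Step k = 2:
  phi_22 = [rho(2) - phi_11 rho(1)] / [1 - phi_11 rho(1)] = [-0.1983 - (0.2182)(0.2182)] / [1 - (0.2182)(0.2182)]
         = -0.24591124 / 0.95238876 = -0.258205.
  Update: phi_21 = phi_11 - phi_22 phi_11 = 0.2182 - (-0.258205)(0.2182) = 0.27454.
Step k = 3:
  phi_33 = [rho(3) - phi_21 rho(2) - phi_22 rho(1)] / [1 - phi_21 rho(1) - phi_22 rho(2)]
    numerator   = 0.0732 - (0.27454)(-0.1983) - (-0.258205)(0.2182) = 0.1839816
    denominator = 1 - (0.27454)(0.2182) - (-0.258205)(-0.1983) = 0.88889333
  phi_33 = 0.1839816 / 0.88889333 = 0.207.
Therefore phi_{33} = 0.2070.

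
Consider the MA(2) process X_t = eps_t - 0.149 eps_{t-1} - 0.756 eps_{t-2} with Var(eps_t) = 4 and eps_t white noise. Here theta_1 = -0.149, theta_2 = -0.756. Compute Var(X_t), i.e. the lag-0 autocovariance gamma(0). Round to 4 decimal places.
\gamma(0) = 6.3749

For an MA(q) process X_t = eps_t + sum_i theta_i eps_{t-i} with
Var(eps_t) = sigma^2, the variance is
  gamma(0) = sigma^2 * (1 + sum_i theta_i^2).
  sum_i theta_i^2 = (-0.149)^2 + (-0.756)^2 = 0.022201 + 0.571536 = 0.593737.
  gamma(0) = 4 * (1 + 0.593737) = 4 * 1.593737 = 6.374948, which rounds to 6.3749.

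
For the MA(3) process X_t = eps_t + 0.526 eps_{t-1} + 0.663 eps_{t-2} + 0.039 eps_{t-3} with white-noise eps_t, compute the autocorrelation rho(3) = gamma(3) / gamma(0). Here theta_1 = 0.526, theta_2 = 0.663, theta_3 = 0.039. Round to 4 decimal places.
\rho(3) = 0.0227

For an MA(q) process with theta_0 = 1, the autocovariance is
  gamma(k) = sigma^2 * sum_{i=0..q-k} theta_i * theta_{i+k},
and rho(k) = gamma(k) / gamma(0). Sigma^2 cancels.
  numerator   = (1)*(0.039) = 0.039.
  denominator = (1)^2 + (0.526)^2 + (0.663)^2 + (0.039)^2 = 1.717766.
  rho(3) = 0.039 / 1.717766 = 0.0227.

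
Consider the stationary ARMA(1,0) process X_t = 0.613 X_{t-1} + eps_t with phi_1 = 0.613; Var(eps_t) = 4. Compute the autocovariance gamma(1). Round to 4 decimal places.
\gamma(1) = 3.9280

Multiply the model equation by X_{t-k} and take expectations. With theta_0 = psi_0 = 1 and psi_j the MA(infinity) weights, this gives
  gamma(k) - sum_i phi_i gamma(k-i) = c_k,
  c_k = sigma^2 * sum_{j=k..q} theta_j psi_{j-k}   (c_k = 0 for k > q),
using gamma(-m) = gamma(m).
Pure AR (q = 0): c_0 = sigma^2 = 4, c_k = 0 for k >= 1.
Equations for k = 0 and k = 1 (AR order 1):
  gamma(0) = phi_1 gamma(1) + c_0
  gamma(1) = phi_1 gamma(0) + c_1
Substituting the second into the first: gamma(0) (1 - phi_1^2) = c_0 + phi_1 c_1, so
  gamma(0) = c_0 / (1 - phi_1^2) = 4 / (1 - (0.613)^2) = 4 / 0.624231 = 6.407884.
  gamma(1) = phi_1 gamma(0) = (0.613)(6.407884) = 3.928033.
Therefore gamma(1) = 3.9280 (to 4 decimal places).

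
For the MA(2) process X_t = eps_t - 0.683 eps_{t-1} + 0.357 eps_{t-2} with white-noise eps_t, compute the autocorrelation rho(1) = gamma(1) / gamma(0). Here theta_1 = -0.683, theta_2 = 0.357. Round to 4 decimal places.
\rho(1) = -0.5815

For an MA(q) process with theta_0 = 1, the autocovariance is
  gamma(k) = sigma^2 * sum_{i=0..q-k} theta_i * theta_{i+k},
and rho(k) = gamma(k) / gamma(0). Sigma^2 cancels.
  numerator   = (1)*(-0.683) + (-0.683)*(0.357) = -0.926831.
  denominator = (1)^2 + (-0.683)^2 + (0.357)^2 = 1.593938.
  rho(1) = -0.926831 / 1.593938 = -0.5815.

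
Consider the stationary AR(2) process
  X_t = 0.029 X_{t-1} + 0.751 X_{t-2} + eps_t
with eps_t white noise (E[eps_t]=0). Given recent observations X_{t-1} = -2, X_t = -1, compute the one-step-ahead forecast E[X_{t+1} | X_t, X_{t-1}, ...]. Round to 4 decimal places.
E[X_{t+1} \mid \mathcal F_t] = -1.5310

For an AR(p) model X_t = c + sum_i phi_i X_{t-i} + eps_t, the
one-step-ahead conditional mean is
  E[X_{t+1} | X_t, ...] = c + sum_i phi_i X_{t+1-i}.
Substitute known values:
  E[X_{t+1} | ...] = (0.029) * (-1) + (0.751) * (-2)
                   = -1.5310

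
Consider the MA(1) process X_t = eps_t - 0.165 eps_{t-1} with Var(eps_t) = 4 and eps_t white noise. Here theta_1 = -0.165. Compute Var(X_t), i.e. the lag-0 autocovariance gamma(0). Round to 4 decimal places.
\gamma(0) = 4.1089

For an MA(q) process X_t = eps_t + sum_i theta_i eps_{t-i} with
Var(eps_t) = sigma^2, the variance is
  gamma(0) = sigma^2 * (1 + sum_i theta_i^2).
  sum_i theta_i^2 = (-0.165)^2 = 0.027225.
  gamma(0) = 4 * (1 + 0.027225) = 4 * 1.027225 = 4.1089.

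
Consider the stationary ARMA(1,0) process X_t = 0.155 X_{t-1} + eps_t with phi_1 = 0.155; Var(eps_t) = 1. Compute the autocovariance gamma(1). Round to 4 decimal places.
\gamma(1) = 0.1588

Multiply the model equation by X_{t-k} and take expectations. With theta_0 = psi_0 = 1 and psi_j the MA(infinity) weights, this gives
  gamma(k) - sum_i phi_i gamma(k-i) = c_k,
  c_k = sigma^2 * sum_{j=k..q} theta_j psi_{j-k}   (c_k = 0 for k > q),
using gamma(-m) = gamma(m).
Pure AR (q = 0): c_0 = sigma^2 = 1, c_k = 0 for k >= 1.
Equations for k = 0 and k = 1 (AR order 1):
  gamma(0) = phi_1 gamma(1) + c_0
  gamma(1) = phi_1 gamma(0) + c_1
Substituting the second into the first: gamma(0) (1 - phi_1^2) = c_0 + phi_1 c_1, so
  gamma(0) = c_0 / (1 - phi_1^2) = 1 / (1 - (0.155)^2) = 1 / 0.975975 = 1.024616.
  gamma(1) = phi_1 gamma(0) = (0.155)(1.024616) = 0.158816.
Therefore gamma(1) = 0.1588 (to 4 decimal places).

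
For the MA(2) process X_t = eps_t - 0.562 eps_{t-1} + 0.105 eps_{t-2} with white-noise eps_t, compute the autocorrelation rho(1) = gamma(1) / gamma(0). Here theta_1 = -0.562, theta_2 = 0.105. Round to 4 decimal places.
\rho(1) = -0.4680

For an MA(q) process with theta_0 = 1, the autocovariance is
  gamma(k) = sigma^2 * sum_{i=0..q-k} theta_i * theta_{i+k},
and rho(k) = gamma(k) / gamma(0). Sigma^2 cancels.
  numerator   = (1)*(-0.562) + (-0.562)*(0.105) = -0.62101.
  denominator = (1)^2 + (-0.562)^2 + (0.105)^2 = 1.326869.
  rho(1) = -0.62101 / 1.326869 = -0.4680.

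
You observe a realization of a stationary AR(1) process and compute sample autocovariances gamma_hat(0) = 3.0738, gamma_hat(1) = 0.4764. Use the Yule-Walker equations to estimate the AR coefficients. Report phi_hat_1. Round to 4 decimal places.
\hat\phi_{1} = 0.1550

The Yule-Walker equations for an AR(p) process read, in matrix form,
  Gamma_p phi = r_p,   with   (Gamma_p)_{ij} = gamma(|i - j|),
                       (r_p)_i = gamma(i),   i,j = 1..p.
Substitute the sample gammas (Toeplitz matrix and right-hand side of size 1):
  Gamma_p = [[3.0738]]
  r_p     = [0.4764]
With p = 1 this is the single equation gamma(0) phi_1 = gamma(1):
  phi_hat_1 = gamma(1) / gamma(0) = 0.4764 / 3.0738 = 0.1550.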